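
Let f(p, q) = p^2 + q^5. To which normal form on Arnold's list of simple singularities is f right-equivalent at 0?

A4

The Hessian of f at 0 has rank 1. Corank 1: A-series; mu = 4 gives A_4.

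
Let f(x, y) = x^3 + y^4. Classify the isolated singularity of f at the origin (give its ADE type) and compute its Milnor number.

The Hessian of f at 0 has rank 0. Corank 2; j^3 = x^3 is a perfect cube, so E-series; the 4-jet and mu = 6 give E_6.

Type E_6, Milnor number mu = 6.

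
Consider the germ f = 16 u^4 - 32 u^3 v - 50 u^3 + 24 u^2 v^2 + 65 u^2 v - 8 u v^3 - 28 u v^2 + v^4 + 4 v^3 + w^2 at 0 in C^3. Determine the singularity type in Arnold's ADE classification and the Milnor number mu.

Type D_5, Milnor number mu = 5.

The Hessian of f at 0 has rank 1. Corank 2; j^3 = -(2*u - v)*(5*u - 2*v)^2 has shape L^2 M (L != M), so D-series; mu = 5 gives D_5.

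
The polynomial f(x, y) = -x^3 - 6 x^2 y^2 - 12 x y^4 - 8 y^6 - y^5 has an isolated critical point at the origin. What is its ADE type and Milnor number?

Type E_8, Milnor number mu = 8.

The Hessian of f at 0 is [[0, 0], [0, 0]] with rank 0, so corank 2. A Groebner basis of the Jacobian ideal J(f) in C{x,y} is {y^4, x^3, x^2/4 + x*y^2}; counting standard monomials gives mu = 8. Corank 2; j^3 = -x^3 is a perfect cube, so E-series; the 5-jet and mu = 8 give E_8.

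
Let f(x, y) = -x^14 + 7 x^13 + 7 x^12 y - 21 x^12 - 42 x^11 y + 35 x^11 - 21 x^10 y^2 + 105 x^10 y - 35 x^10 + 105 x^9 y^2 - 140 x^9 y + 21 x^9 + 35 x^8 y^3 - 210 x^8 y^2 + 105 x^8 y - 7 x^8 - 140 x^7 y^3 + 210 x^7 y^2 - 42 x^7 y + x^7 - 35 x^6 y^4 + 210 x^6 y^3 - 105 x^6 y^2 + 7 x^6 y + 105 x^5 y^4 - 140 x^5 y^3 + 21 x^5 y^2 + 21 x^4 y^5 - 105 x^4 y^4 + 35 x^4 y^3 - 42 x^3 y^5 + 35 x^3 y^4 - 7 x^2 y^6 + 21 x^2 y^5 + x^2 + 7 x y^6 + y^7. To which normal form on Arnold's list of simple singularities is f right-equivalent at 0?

A_6

The Hessian of f at 0 is [[2, 0], [0, 0]] with rank 1, so corank 1. A Groebner basis of the Jacobian ideal J(f) in C{x,y} is {y^6, x}; counting standard monomials gives mu = 6. Corank 1: A-series; mu = 6 gives A_6.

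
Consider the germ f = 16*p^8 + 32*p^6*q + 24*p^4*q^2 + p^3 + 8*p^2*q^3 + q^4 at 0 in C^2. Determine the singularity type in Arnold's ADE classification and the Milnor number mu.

The Hessian of f at 0 is [[0, 0], [0, 0]] with rank 0, so corank 2. A Groebner basis of the Jacobian ideal J(f) in C{p,q} is {q^3, p^2}; counting standard monomials gives mu = 6. Corank 2; j^3 = p^3 is a perfect cube, so E-series; the 4-jet and mu = 6 give E_6.

Type E_6, Milnor number mu = 6.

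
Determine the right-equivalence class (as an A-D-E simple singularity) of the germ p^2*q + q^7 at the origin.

D_{8}

The Hessian of f at 0 has rank 0. Corank 2; j^3 = p^2*q has shape L^2 M (L != M), so D-series; mu = 8 gives D_8.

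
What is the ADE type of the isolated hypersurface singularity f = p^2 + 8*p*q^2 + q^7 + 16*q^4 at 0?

The Hessian of f at 0 has rank 1. Corank 1: A-series; mu = 6 gives A_6.

A6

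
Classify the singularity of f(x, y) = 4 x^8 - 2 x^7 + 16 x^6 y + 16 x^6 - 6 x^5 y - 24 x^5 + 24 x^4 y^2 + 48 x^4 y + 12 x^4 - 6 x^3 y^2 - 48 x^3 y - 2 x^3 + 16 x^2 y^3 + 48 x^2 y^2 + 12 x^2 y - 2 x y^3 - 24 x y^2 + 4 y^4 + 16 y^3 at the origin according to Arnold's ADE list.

The Hessian of f at 0 has rank 0. Corank 2; j^3 = -2*(x - 2*y)^3 is a perfect cube, so E-series; the 4-jet and mu = 7 give E_7.

E_7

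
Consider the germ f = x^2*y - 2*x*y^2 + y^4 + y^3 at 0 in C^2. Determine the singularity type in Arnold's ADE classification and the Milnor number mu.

Type D_5, Milnor number mu = 5.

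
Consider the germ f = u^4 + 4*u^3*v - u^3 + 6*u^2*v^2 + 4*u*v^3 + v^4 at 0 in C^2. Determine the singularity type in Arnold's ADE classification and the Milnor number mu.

The Hessian of f at 0 is [[0, 0], [0, 0]] with rank 0, so corank 2. A Groebner basis of the Jacobian ideal J(f) in C{u,v} is {v^4, u*v^2 + v^3/3, u^2}; counting standard monomials gives mu = 6. Corank 2; j^3 = -u^3 is a perfect cube, so E-series; the 4-jet and mu = 6 give E_6.

Type E_{6}, Milnor number mu = 6.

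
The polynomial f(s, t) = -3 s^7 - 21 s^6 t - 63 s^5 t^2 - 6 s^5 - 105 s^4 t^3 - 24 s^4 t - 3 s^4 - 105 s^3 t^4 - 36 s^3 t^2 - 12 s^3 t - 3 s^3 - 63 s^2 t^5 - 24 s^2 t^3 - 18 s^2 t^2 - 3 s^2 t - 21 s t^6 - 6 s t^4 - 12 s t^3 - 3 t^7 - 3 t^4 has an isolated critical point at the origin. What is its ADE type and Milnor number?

Type D_{5}, Milnor number mu = 5.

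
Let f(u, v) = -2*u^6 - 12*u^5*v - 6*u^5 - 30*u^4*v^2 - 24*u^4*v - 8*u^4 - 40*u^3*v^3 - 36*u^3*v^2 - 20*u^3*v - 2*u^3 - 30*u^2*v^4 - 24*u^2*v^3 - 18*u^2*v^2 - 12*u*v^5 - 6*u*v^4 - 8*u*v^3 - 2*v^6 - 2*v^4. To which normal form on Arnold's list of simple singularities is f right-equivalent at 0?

The Hessian of f at 0 has rank 0. Corank 2; j^3 = -2*u^3 is a perfect cube, so E-series; the 4-jet and mu = 6 give E_6.

E6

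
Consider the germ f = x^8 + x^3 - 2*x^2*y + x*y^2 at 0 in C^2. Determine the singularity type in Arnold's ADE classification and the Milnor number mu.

Type D_9, Milnor number mu = 9.

The Hessian of f at 0 has rank 0. Corank 2; j^3 = x*(x - y)^2 has shape L^2 M (L != M), so D-series; mu = 9 gives D_9.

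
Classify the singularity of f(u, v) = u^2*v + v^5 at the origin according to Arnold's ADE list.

The Hessian of f at 0 has rank 0. Corank 2; j^3 = u^2*v has shape L^2 M (L != M), so D-series; mu = 6 gives D_6.

D6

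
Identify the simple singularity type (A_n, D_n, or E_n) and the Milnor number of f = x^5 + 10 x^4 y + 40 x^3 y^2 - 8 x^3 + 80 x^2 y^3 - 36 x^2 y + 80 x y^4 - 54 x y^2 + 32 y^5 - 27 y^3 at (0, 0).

Type E_{8}, Milnor number mu = 8.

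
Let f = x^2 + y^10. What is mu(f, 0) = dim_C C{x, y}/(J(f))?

9

The Hessian of f at 0 is [[2, 0], [0, 0]] with rank 1, so corank 1. A Groebner basis of the Jacobian ideal J(f) in C{x,y} is {y^9, x}; counting standard monomials gives mu = 9. Corank 1: A-series; mu = 9 gives A_9.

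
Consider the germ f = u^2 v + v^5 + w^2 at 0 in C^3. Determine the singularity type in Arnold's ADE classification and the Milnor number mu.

Type D_{6}, Milnor number mu = 6.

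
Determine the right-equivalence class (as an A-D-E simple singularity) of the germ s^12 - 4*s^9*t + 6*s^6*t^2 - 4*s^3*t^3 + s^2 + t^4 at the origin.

A3

The Hessian of f at 0 is [[2, 0], [0, 0]] with rank 1, so corank 1. A Groebner basis of the Jacobian ideal J(f) in C{s,t} is {t^3, s}; counting standard monomials gives mu = 3. Corank 1: A-series; mu = 3 gives A_3.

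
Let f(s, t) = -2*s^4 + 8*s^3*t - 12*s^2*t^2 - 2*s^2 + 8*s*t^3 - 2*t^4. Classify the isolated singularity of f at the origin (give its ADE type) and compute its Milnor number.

Type A_3, Milnor number mu = 3.

The Hessian of f at 0 is [[-4, 0], [0, 0]] with rank 1, so corank 1. A Groebner basis of the Jacobian ideal J(f) in C{s,t} is {t^3, s}; counting standard monomials gives mu = 3. Corank 1: A-series; mu = 3 gives A_3.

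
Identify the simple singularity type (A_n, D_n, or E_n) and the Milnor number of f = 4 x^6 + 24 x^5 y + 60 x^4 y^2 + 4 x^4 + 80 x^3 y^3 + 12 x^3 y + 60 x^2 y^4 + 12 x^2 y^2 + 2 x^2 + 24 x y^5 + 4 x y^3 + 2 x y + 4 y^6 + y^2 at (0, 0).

The Hessian of f at 0 is [[4, 2], [2, 2]] with rank 2, so corank 0. A Groebner basis of the Jacobian ideal J(f) in C{x,y} is {x, y}; counting standard monomials gives mu = 1. Corank 0: nondegenerate Morse point, so A_1.

Type A1, Milnor number mu = 1.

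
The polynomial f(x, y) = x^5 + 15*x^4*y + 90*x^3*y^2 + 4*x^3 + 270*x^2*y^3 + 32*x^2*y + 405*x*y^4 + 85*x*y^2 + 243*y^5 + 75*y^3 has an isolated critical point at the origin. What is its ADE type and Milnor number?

Type D_{6}, Milnor number mu = 6.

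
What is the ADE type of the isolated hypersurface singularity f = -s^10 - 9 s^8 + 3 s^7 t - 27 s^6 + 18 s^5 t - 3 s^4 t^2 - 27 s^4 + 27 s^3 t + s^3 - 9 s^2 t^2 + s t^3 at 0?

The Hessian of f at 0 has rank 0. Corank 2; j^3 = s^3 is a perfect cube, so E-series; the 4-jet and mu = 7 give E_7.

E_{7}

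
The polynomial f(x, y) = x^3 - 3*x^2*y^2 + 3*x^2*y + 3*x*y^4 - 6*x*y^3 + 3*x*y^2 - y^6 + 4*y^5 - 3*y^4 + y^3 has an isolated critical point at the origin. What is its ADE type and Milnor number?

Type E_{8}, Milnor number mu = 8.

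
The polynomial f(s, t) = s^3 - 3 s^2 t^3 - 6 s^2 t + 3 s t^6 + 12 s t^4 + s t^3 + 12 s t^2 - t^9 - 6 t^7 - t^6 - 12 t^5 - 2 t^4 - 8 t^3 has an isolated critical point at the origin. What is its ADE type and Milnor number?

The Hessian of f at 0 has rank 0. Corank 2; j^3 = (s - 2*t)^3 is a perfect cube, so E-series; the 4-jet and mu = 7 give E_7.

Type E7, Milnor number mu = 7.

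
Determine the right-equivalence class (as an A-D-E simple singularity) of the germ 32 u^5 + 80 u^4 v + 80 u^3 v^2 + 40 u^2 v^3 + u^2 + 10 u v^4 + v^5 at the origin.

A4

The Hessian of f at 0 is [[2, 0], [0, 0]] with rank 1, so corank 1. A Groebner basis of the Jacobian ideal J(f) in C{u,v} is {v^4, u}; counting standard monomials gives mu = 4. Corank 1: A-series; mu = 4 gives A_4.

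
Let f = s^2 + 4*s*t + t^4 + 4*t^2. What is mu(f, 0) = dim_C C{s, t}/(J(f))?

The Hessian of f at 0 has rank 1. Corank 1: A-series; mu = 3 gives A_3.

3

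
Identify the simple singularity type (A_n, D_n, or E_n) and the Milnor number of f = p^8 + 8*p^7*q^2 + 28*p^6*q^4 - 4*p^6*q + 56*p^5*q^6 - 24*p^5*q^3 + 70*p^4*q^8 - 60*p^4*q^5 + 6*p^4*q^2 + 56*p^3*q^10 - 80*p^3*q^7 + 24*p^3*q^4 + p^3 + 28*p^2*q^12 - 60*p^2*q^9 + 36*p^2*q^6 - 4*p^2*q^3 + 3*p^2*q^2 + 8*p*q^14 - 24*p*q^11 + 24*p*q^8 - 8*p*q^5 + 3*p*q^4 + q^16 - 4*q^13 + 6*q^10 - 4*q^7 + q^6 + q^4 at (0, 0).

Type E6, Milnor number mu = 6.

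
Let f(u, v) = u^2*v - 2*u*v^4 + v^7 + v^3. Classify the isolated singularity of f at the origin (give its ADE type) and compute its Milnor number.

Type D4, Milnor number mu = 4.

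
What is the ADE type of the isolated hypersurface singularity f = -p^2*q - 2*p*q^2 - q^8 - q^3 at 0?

The Hessian of f at 0 has rank 0. Corank 2; j^3 = -q*(p + q)^2 has shape L^2 M (L != M), so D-series; mu = 9 gives D_9.

D_9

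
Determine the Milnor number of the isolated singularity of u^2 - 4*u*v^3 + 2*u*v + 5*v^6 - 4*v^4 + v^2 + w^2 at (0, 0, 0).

5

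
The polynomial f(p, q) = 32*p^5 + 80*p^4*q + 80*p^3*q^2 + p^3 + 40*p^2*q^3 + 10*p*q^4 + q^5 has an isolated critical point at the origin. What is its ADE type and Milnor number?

Type E8, Milnor number mu = 8.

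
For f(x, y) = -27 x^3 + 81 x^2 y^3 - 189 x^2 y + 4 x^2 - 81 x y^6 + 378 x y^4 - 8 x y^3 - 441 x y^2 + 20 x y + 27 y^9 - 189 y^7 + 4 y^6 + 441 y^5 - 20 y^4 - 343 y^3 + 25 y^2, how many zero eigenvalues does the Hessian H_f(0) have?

1

Hessian at 0 has rank 1.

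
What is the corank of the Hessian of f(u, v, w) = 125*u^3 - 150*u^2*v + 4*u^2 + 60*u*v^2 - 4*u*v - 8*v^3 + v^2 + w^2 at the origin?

Hessian at 0 has rank 2.

1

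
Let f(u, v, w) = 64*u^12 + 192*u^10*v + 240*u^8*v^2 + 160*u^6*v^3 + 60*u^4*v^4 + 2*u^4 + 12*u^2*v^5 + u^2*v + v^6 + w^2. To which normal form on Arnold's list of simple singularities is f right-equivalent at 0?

The Hessian of f at 0 has rank 1. Corank 2; j^3 = u^2*v has shape L^2 M (L != M), so D-series; mu = 7 gives D_7.

D_7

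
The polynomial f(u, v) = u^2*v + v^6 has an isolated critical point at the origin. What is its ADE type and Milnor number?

Type D_7, Milnor number mu = 7.

The Hessian of f at 0 has rank 0. Corank 2; j^3 = u^2*v has shape L^2 M (L != M), so D-series; mu = 7 gives D_7.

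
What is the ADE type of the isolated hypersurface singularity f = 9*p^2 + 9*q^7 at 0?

A_{6}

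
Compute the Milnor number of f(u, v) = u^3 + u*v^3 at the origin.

7

The Hessian of f at 0 has rank 0. Corank 2; j^3 = u^3 is a perfect cube, so E-series; the 4-jet and mu = 7 give E_7.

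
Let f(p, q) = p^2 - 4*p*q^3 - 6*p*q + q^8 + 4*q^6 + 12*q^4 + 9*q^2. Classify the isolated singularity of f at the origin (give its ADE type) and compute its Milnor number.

The Hessian of f at 0 is [[2, -6], [-6, 18]] with rank 1, so corank 1. A Groebner basis of the Jacobian ideal J(f) in C{p,q} is {p^3 - 27*p*q^2 + 27*p - 81*q, p^2*q - 6*p*q^2 + 9*p/2 - 27*q/2, -p/2 + q^3 + 3*q/2}; counting standard monomials gives mu = 7. Corank 1: A-series; mu = 7 gives A_7.

Type A_{7}, Milnor number mu = 7.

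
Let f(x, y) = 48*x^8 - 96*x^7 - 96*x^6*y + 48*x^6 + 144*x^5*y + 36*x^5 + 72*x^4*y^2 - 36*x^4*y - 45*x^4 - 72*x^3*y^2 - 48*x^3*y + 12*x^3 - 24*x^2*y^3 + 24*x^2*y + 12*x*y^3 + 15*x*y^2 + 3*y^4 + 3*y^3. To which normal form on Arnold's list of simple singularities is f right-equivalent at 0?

D5

The Hessian of f at 0 has rank 0. Corank 2; j^3 = 3*(x + y)*(2*x + y)^2 has shape L^2 M (L != M), so D-series; mu = 5 gives D_5.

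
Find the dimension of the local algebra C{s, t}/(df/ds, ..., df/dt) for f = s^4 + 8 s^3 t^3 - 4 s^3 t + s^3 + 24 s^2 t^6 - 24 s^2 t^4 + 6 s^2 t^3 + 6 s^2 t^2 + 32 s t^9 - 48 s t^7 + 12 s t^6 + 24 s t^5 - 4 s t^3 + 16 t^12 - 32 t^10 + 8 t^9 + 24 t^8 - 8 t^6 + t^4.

The Hessian of f at 0 is [[0, 0], [0, 0]] with rank 0, so corank 2. A Groebner basis of the Jacobian ideal J(f) in C{s,t} is {t^4, s*t^2 - t^3/3, s^2}; counting standard monomials gives mu = 6. Corank 2; j^3 = s^3 is a perfect cube, so E-series; the 4-jet and mu = 6 give E_6.

6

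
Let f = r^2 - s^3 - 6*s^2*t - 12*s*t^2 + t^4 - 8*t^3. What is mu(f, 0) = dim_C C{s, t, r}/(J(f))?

The Hessian of f at 0 is [[0, 0, 0], [0, 0, 0], [0, 0, 2]] with rank 1, so corank 2. A Groebner basis of the Jacobian ideal J(f) in C{s,t,r} is {t^3, s^2 + 4*s*t + 4*t^2, r}; counting standard monomials gives mu = 6. Corank 2; j^3 = -(s + 2*t)^3 is a perfect cube, so E-series; the 4-jet and mu = 6 give E_6.

6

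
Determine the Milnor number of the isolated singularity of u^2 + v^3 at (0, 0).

2

The Hessian of f at 0 has rank 1. Corank 1: A-series; mu = 2 gives A_2.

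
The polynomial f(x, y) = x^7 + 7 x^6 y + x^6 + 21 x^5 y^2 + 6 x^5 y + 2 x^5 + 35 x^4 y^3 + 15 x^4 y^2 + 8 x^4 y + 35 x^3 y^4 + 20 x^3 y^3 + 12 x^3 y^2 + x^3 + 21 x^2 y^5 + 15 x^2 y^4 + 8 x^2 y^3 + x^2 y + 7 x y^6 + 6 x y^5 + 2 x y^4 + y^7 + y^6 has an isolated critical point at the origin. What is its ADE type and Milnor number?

The Hessian of f at 0 has rank 0. Corank 2; j^3 = x^2*(x + y) has shape L^2 M (L != M), so D-series; mu = 7 gives D_7.

Type D_7, Milnor number mu = 7.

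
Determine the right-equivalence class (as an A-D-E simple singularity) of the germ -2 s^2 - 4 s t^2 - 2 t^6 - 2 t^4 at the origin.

The Hessian of f at 0 has rank 1. Corank 1: A-series; mu = 5 gives A_5.

A_{5}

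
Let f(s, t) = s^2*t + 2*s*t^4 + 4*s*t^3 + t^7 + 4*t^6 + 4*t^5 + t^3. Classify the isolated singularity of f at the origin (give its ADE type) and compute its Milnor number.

The Hessian of f at 0 is [[0, 0], [0, 0]] with rank 0, so corank 2. A Groebner basis of the Jacobian ideal J(f) in C{s,t} is {t^3, s^2 + 3*t^2, s*t}; counting standard monomials gives mu = 4. Corank 2; j^3 = t*(s^2 + t^2) splits into three distinct lines over C (the quadratic factor has nonzero discriminant), so D_4.

Type D4, Milnor number mu = 4.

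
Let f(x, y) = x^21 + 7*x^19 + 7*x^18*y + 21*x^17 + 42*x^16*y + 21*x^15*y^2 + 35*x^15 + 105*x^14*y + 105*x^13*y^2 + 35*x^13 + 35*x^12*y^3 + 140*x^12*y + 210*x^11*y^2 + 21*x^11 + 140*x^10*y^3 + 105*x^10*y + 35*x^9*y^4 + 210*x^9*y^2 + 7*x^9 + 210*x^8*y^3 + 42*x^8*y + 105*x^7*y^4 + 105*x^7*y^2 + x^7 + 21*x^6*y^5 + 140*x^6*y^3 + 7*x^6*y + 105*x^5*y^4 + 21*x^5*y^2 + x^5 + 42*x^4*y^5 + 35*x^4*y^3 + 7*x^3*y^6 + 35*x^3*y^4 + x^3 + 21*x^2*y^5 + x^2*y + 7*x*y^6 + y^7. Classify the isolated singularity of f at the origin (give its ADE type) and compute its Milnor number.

Type D8, Milnor number mu = 8.

The Hessian of f at 0 is [[0, 0], [0, 0]] with rank 0, so corank 2. A Groebner basis of the Jacobian ideal J(f) in C{x,y} is {-x*y/7 + y^6, x*y^2, x^2 + x*y}; counting standard monomials gives mu = 8. Corank 2; j^3 = x^2*(x + y) has shape L^2 M (L != M), so D-series; mu = 8 gives D_8.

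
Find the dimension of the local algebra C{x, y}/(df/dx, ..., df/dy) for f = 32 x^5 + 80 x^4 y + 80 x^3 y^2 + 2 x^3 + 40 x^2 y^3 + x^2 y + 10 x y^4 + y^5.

The Hessian of f at 0 is [[0, 0], [0, 0]] with rank 0, so corank 2. A Groebner basis of the Jacobian ideal J(f) in C{x,y} is {-x*y/10 + y^4, x*y^2, x^2 + x*y/2}; counting standard monomials gives mu = 6. Corank 2; j^3 = x^2*(2*x + y) has shape L^2 M (L != M), so D-series; mu = 6 gives D_6.

6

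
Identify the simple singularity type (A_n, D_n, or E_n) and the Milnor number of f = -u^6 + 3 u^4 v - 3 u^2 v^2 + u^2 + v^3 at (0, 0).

The Hessian of f at 0 has rank 1. Corank 1: A-series; mu = 2 gives A_2.

Type A_{2}, Milnor number mu = 2.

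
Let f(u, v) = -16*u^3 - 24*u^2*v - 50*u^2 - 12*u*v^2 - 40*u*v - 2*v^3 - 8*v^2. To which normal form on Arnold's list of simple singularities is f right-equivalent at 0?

The Hessian of f at 0 has rank 1. Corank 1: A-series; mu = 2 gives A_2.

A2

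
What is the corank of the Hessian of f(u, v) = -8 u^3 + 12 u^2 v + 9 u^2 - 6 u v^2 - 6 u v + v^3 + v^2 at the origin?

The Hessian at 0 is [[18, -6], [-6, 2]] of rank 1; hence corank 1.

1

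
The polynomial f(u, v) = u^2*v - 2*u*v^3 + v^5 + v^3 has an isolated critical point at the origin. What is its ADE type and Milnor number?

Type D4, Milnor number mu = 4.

The Hessian of f at 0 is [[0, 0], [0, 0]] with rank 0, so corank 2. A Groebner basis of the Jacobian ideal J(f) in C{u,v} is {v^3, u^2 + 3*v^2, u*v}; counting standard monomials gives mu = 4. Corank 2; j^3 = v*(u^2 + v^2) splits into three distinct lines over C (the quadratic factor has nonzero discriminant), so D_4.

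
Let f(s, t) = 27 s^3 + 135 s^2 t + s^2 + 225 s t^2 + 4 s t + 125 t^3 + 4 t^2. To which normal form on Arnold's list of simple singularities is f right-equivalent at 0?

The Hessian of f at 0 is [[2, 4], [4, 8]] with rank 1, so corank 1. A Groebner basis of the Jacobian ideal J(f) in C{s,t} is {t^2, s + 2*t}; counting standard monomials gives mu = 2. Corank 1: A-series; mu = 2 gives A_2.

A_2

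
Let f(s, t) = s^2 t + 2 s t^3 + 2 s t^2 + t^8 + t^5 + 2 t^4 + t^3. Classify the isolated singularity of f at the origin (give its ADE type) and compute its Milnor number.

Type D9, Milnor number mu = 9.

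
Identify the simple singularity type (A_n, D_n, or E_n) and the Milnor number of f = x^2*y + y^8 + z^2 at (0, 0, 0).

Type D9, Milnor number mu = 9.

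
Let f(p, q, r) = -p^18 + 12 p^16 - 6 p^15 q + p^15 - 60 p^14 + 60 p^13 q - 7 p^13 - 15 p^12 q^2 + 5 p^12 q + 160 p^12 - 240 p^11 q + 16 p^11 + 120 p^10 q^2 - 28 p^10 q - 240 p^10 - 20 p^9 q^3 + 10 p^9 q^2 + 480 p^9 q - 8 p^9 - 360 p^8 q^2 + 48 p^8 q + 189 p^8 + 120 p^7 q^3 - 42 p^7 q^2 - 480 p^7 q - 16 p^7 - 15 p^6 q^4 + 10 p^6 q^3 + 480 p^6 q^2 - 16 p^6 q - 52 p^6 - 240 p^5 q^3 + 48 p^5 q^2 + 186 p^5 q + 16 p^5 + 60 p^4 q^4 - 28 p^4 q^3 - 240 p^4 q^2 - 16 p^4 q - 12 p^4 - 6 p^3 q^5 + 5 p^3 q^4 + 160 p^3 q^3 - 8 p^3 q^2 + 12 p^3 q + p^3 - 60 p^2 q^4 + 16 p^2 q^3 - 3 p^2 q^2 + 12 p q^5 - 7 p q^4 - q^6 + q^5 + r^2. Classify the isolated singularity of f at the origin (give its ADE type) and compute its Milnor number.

Type E8, Milnor number mu = 8.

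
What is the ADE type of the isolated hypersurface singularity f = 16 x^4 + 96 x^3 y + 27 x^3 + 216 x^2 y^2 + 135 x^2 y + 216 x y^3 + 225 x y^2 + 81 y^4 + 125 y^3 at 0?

E_{6}

The Hessian of f at 0 is [[0, 0], [0, 0]] with rank 0, so corank 2. A Groebner basis of the Jacobian ideal J(f) in C{x,y} is {y^4, x*y^2 + 29*y^3/18, x^2 + 10*x*y/3 + 25*y^2/9}; counting standard monomials gives mu = 6. Corank 2; j^3 = (3*x + 5*y)^3 is a perfect cube, so E-series; the 4-jet and mu = 6 give E_6.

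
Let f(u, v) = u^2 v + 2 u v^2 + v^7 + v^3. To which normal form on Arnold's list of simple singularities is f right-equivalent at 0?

D_8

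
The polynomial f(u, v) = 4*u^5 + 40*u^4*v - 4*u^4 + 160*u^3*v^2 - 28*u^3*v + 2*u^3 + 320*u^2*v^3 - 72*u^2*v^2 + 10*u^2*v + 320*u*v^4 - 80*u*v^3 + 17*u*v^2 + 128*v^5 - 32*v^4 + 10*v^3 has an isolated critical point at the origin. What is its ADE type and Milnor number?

Type D_{4}, Milnor number mu = 4.

The Hessian of f at 0 has rank 0. Corank 2; j^3 = (u + 2*v)*(2*u^2 + 6*u*v + 5*v^2) splits into three distinct lines over C (the quadratic factor has nonzero discriminant), so D_4.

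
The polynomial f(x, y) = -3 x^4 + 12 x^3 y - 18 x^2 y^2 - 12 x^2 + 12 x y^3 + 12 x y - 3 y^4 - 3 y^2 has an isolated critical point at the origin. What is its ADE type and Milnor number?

Type A3, Milnor number mu = 3.

The Hessian of f at 0 is [[-24, 12], [12, -6]] with rank 1, so corank 1. A Groebner basis of the Jacobian ideal J(f) in C{x,y} is {y^3, x - y/2}; counting standard monomials gives mu = 3. Corank 1: A-series; mu = 3 gives A_3.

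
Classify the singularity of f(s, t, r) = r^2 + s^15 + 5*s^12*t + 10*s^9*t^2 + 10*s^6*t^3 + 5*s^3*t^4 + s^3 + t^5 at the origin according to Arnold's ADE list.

E8

The Hessian of f at 0 is [[0, 0, 0], [0, 0, 0], [0, 0, 2]] with rank 1, so corank 2. A Groebner basis of the Jacobian ideal J(f) in C{s,t,r} is {t^4, s^2, r}; counting standard monomials gives mu = 8. Corank 2; j^3 = s^3 is a perfect cube, so E-series; the 5-jet and mu = 8 give E_8.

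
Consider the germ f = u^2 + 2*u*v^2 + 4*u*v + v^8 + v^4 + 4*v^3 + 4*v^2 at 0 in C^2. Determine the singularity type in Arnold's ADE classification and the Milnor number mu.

The Hessian of f at 0 has rank 1. Corank 1: A-series; mu = 7 gives A_7.

Type A7, Milnor number mu = 7.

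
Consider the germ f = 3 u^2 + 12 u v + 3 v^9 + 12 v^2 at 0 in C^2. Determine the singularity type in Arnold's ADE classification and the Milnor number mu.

Type A8, Milnor number mu = 8.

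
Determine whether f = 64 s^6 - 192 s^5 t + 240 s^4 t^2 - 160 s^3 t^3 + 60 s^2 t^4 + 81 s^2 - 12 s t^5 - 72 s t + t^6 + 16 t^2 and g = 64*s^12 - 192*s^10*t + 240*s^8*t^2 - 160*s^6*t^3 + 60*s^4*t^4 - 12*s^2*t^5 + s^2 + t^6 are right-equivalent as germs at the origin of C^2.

The Hessian of f at 0 has rank 1. Corank 1: A-series; mu = 5 gives A_5. The Hessian of g at 0 has rank 1. Corank 1: A-series; mu = 5 gives A_5. Both have type A_5, hence right-equivalent.

Yes.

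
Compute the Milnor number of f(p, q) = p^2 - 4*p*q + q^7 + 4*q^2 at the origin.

The Hessian of f at 0 has rank 1. Corank 1: A-series; mu = 6 gives A_6.

6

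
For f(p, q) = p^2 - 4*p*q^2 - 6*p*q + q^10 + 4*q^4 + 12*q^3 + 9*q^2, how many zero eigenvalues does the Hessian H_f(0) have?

1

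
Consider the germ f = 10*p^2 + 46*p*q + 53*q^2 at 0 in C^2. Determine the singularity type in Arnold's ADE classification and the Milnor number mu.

The Hessian of f at 0 has rank 2. Corank 0: nondegenerate Morse point, so A_1.

Type A_{1}, Milnor number mu = 1.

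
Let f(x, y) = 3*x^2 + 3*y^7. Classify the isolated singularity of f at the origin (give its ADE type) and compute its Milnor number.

Type A_{6}, Milnor number mu = 6.

The Hessian of f at 0 is [[6, 0], [0, 0]] with rank 1, so corank 1. A Groebner basis of the Jacobian ideal J(f) in C{x,y} is {y^6, x}; counting standard monomials gives mu = 6. Corank 1: A-series; mu = 6 gives A_6.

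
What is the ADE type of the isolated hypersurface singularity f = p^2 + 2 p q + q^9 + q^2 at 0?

The Hessian of f at 0 is [[2, 2], [2, 2]] with rank 1, so corank 1. A Groebner basis of the Jacobian ideal J(f) in C{p,q} is {q^8, p + q}; counting standard monomials gives mu = 8. Corank 1: A-series; mu = 8 gives A_8.

A8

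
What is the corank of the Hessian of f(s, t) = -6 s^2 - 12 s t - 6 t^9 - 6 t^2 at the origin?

Hessian at 0 has rank 1.

1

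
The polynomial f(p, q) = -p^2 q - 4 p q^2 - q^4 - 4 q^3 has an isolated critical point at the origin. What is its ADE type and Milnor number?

Type D5, Milnor number mu = 5.

The Hessian of f at 0 is [[0, 0], [0, 0]] with rank 0, so corank 2. A Groebner basis of the Jacobian ideal J(f) in C{p,q} is {p^3 - 2*p^2 + 8*q^2, p^2/4 + q^3 - q^2, p*q + 2*q^2}; counting standard monomials gives mu = 5. Corank 2; j^3 = -q*(p + 2*q)^2 has shape L^2 M (L != M), so D-series; mu = 5 gives D_5.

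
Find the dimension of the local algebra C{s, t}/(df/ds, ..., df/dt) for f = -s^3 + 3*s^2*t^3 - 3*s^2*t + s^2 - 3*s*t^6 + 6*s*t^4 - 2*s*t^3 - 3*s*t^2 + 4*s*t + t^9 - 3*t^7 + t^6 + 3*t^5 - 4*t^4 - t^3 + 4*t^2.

2

The Hessian of f at 0 has rank 1. Corank 1: A-series; mu = 2 gives A_2.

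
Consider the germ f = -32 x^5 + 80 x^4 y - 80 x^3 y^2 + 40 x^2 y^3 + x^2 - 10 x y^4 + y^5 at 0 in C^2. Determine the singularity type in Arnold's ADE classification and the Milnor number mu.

Type A_{4}, Milnor number mu = 4.

The Hessian of f at 0 is [[2, 0], [0, 0]] with rank 1, so corank 1. A Groebner basis of the Jacobian ideal J(f) in C{x,y} is {y^4, x}; counting standard monomials gives mu = 4. Corank 1: A-series; mu = 4 gives A_4.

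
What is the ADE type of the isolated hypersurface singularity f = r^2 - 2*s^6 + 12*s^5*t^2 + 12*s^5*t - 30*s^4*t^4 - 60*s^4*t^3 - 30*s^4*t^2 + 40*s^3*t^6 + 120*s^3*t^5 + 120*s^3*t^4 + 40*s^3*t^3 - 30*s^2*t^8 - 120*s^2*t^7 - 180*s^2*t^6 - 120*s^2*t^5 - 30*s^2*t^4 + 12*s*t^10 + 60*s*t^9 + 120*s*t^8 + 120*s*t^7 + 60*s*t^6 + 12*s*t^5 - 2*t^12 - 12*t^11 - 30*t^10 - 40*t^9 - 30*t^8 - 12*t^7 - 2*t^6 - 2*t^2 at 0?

The Hessian of f at 0 has rank 2. Corank 1: A-series; mu = 5 gives A_5.

A_{5}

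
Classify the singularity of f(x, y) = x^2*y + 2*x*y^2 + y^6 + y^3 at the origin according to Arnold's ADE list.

D_{7}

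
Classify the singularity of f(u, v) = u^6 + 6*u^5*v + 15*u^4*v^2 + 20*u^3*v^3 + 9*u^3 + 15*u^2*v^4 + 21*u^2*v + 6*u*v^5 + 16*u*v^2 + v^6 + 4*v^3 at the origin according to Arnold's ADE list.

D_{7}

The Hessian of f at 0 has rank 0. Corank 2; j^3 = (u + v)*(3*u + 2*v)^2 has shape L^2 M (L != M), so D-series; mu = 7 gives D_7.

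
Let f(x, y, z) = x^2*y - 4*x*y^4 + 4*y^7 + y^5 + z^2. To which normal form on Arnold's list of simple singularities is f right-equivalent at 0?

D6

The Hessian of f at 0 is [[0, 0, 0], [0, 0, 0], [0, 0, 2]] with rank 1, so corank 2. A Groebner basis of the Jacobian ideal J(f) in C{x,y,z} is {-x*y/2 + y^4, x*y^2, x^2 + 5*x*y/2, z}; counting standard monomials gives mu = 6. Corank 2; j^3 = x^2*y has shape L^2 M (L != M), so D-series; mu = 6 gives D_6.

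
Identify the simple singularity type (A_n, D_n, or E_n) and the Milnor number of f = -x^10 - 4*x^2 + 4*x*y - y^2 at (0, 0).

Type A9, Milnor number mu = 9.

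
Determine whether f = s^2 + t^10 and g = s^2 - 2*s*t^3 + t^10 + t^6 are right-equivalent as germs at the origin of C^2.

Yes.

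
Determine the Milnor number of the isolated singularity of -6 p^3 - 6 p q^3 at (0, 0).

7

The Hessian of f at 0 is [[0, 0], [0, 0]] with rank 0, so corank 2. A Groebner basis of the Jacobian ideal J(f) in C{p,q} is {p^3, p*q^2, 3*p^2 + q^3}; counting standard monomials gives mu = 7. Corank 2; j^3 = -6*p^3 is a perfect cube, so E-series; the 4-jet and mu = 7 give E_7.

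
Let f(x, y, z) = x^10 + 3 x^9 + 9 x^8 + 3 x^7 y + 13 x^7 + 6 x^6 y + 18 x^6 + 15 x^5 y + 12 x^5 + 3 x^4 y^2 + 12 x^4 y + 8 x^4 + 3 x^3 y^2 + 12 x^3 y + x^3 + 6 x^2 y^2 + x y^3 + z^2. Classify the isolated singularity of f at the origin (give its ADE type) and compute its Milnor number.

Type E_7, Milnor number mu = 7.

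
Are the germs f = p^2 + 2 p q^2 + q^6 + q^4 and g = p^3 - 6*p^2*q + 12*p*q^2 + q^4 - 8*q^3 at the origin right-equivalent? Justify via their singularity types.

No.

The Hessian of f at 0 has rank 1. Corank 1: A-series; mu = 5 gives A_5. The Hessian of g at 0 has rank 0. Corank 2; j^3 = (p - 2*q)^3 is a perfect cube, so E-series; the 4-jet and mu = 6 give E_6. f is A_5 but g is E_6, hence not right-equivalent.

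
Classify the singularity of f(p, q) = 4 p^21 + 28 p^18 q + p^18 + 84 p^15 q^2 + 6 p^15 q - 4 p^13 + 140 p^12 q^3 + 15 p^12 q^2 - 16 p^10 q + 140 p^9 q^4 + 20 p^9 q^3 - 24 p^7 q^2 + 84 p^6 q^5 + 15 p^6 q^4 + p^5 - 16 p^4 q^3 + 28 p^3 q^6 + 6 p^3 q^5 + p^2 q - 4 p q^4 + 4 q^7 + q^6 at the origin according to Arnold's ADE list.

D_{7}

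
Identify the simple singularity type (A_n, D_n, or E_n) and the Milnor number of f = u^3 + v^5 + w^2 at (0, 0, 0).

Type E8, Milnor number mu = 8.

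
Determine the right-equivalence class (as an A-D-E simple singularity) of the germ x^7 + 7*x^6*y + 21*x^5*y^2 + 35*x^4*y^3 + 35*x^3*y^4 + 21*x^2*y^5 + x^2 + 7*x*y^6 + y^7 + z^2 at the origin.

The Hessian of f at 0 has rank 2. Corank 1: A-series; mu = 6 gives A_6.

A_{6}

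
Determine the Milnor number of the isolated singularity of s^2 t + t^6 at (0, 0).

The Hessian of f at 0 is [[0, 0], [0, 0]] with rank 0, so corank 2. A Groebner basis of the Jacobian ideal J(f) in C{s,t} is {s^2/6 + t^5, s^3, s*t}; counting standard monomials gives mu = 7. Corank 2; j^3 = s^2*t has shape L^2 M (L != M), so D-series; mu = 7 gives D_7.

7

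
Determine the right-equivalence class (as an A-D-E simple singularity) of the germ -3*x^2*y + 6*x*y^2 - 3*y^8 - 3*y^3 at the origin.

The Hessian of f at 0 has rank 0. Corank 2; j^3 = -3*y*(x - y)^2 has shape L^2 M (L != M), so D-series; mu = 9 gives D_9.

D9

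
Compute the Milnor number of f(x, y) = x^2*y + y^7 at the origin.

The Hessian of f at 0 is [[0, 0], [0, 0]] with rank 0, so corank 2. A Groebner basis of the Jacobian ideal J(f) in C{x,y} is {x^2/7 + y^6, x^3, x*y}; counting standard monomials gives mu = 8. Corank 2; j^3 = x^2*y has shape L^2 M (L != M), so D-series; mu = 8 gives D_8.

8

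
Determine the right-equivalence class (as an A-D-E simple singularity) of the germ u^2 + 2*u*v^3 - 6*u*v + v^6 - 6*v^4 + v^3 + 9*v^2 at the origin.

The Hessian of f at 0 is [[2, -6], [-6, 18]] with rank 1, so corank 1. A Groebner basis of the Jacobian ideal J(f) in C{u,v} is {v^2, u - 3*v}; counting standard monomials gives mu = 2. Corank 1: A-series; mu = 2 gives A_2.

A_2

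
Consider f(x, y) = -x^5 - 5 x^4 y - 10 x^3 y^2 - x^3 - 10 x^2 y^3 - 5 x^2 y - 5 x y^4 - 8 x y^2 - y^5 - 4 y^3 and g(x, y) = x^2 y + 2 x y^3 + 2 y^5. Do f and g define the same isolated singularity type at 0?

Yes.

The Hessian of f at 0 has rank 0. Corank 2; j^3 = -(x + y)*(x + 2*y)^2 has shape L^2 M (L != M), so D-series; mu = 6 gives D_6. The Hessian of g at 0 has rank 0. Corank 2; j^3 = x^2*y has shape L^2 M (L != M), so D-series; mu = 6 gives D_6. Both have type D_6, hence right-equivalent.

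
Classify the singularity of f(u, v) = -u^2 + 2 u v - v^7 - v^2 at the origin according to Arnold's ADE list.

A6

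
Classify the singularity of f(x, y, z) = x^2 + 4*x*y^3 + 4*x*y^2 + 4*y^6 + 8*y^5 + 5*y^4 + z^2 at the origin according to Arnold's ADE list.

The Hessian of f at 0 has rank 2. Corank 1: A-series; mu = 3 gives A_3.

A_{3}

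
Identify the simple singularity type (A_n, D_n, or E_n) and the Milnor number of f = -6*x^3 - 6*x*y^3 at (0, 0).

Type E_7, Milnor number mu = 7.

The Hessian of f at 0 is [[0, 0], [0, 0]] with rank 0, so corank 2. A Groebner basis of the Jacobian ideal J(f) in C{x,y} is {x^3, x*y^2, 3*x^2 + y^3}; counting standard monomials gives mu = 7. Corank 2; j^3 = -6*x^3 is a perfect cube, so E-series; the 4-jet and mu = 7 give E_7.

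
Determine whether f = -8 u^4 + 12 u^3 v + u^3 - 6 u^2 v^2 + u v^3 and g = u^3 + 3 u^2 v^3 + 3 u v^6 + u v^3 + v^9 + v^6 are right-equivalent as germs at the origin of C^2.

The Hessian of f at 0 has rank 0. Corank 2; j^3 = u^3 is a perfect cube, so E-series; the 4-jet and mu = 7 give E_7. The Hessian of g at 0 has rank 0. Corank 2; j^3 = u^3 is a perfect cube, so E-series; the 4-jet and mu = 7 give E_7. Both have type E_7, hence right-equivalent.

Yes.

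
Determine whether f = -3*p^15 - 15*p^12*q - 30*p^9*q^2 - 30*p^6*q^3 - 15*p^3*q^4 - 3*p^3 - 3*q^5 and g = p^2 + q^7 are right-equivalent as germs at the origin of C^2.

No.

The Hessian of f at 0 has rank 0. Corank 2; j^3 = -3*p^3 is a perfect cube, so E-series; the 5-jet and mu = 8 give E_8. The Hessian of g at 0 has rank 1. Corank 1: A-series; mu = 6 gives A_6. f is E_8 but g is A_6, hence not right-equivalent.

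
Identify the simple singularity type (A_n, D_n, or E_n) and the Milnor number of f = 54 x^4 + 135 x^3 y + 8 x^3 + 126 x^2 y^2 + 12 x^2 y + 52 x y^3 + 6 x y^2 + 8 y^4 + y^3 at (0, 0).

Type E_{7}, Milnor number mu = 7.

The Hessian of f at 0 has rank 0. Corank 2; j^3 = (2*x + y)^3 is a perfect cube, so E-series; the 4-jet and mu = 7 give E_7.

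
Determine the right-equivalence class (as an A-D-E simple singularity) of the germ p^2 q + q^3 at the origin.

D4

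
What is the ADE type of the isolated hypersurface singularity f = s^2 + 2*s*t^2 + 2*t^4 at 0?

A3

The Hessian of f at 0 is [[2, 0], [0, 0]] with rank 1, so corank 1. A Groebner basis of the Jacobian ideal J(f) in C{s,t} is {s^2, s*t, s + t^2}; counting standard monomials gives mu = 3. Corank 1: A-series; mu = 3 gives A_3.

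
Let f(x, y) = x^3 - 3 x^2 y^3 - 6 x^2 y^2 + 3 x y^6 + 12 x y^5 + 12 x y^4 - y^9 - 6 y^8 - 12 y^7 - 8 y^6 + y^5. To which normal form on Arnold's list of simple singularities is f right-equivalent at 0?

E_8

The Hessian of f at 0 has rank 0. Corank 2; j^3 = x^3 is a perfect cube, so E-series; the 5-jet and mu = 8 give E_8.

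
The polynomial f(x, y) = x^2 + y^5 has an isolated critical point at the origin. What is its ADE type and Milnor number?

The Hessian of f at 0 has rank 1. Corank 1: A-series; mu = 4 gives A_4.

Type A4, Milnor number mu = 4.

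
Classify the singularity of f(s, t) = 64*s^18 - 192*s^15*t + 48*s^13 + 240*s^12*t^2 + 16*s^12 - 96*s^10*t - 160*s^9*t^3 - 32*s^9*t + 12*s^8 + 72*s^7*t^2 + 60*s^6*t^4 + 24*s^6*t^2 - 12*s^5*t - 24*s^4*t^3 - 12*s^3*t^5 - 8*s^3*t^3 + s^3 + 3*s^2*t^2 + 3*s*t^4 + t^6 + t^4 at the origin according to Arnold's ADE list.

E6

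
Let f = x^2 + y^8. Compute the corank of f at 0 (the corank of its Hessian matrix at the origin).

Hessian at 0 has rank 1.

1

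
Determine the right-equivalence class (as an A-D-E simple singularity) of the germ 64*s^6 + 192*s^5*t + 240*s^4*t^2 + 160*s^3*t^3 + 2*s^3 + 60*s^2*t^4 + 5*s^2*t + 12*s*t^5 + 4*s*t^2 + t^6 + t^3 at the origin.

The Hessian of f at 0 has rank 0. Corank 2; j^3 = (s + t)^2*(2*s + t) has shape L^2 M (L != M), so D-series; mu = 7 gives D_7.

D_{7}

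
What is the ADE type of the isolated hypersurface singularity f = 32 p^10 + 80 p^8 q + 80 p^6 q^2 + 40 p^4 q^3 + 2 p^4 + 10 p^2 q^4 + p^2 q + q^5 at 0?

The Hessian of f at 0 has rank 0. Corank 2; j^3 = p^2*q has shape L^2 M (L != M), so D-series; mu = 6 gives D_6.

D6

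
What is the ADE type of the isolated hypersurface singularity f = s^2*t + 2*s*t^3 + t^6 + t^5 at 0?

D_7

The Hessian of f at 0 is [[0, 0], [0, 0]] with rank 0, so corank 2. A Groebner basis of the Jacobian ideal J(f) in C{s,t} is {s^3, s^2*t + s^2/6 + s*t^2/6, s*t + t^3}; counting standard monomials gives mu = 7. Corank 2; j^3 = s^2*t has shape L^2 M (L != M), so D-series; mu = 7 gives D_7.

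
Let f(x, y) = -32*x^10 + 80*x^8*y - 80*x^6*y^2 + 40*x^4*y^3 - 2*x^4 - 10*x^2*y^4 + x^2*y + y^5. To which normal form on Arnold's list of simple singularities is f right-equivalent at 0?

D_6

The Hessian of f at 0 has rank 0. Corank 2; j^3 = x^2*y has shape L^2 M (L != M), so D-series; mu = 6 gives D_6.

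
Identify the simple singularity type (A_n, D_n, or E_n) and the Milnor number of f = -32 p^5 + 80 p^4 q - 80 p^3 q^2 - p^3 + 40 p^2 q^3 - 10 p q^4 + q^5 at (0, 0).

Type E_8, Milnor number mu = 8.

The Hessian of f at 0 has rank 0. Corank 2; j^3 = -p^3 is a perfect cube, so E-series; the 5-jet and mu = 8 give E_8.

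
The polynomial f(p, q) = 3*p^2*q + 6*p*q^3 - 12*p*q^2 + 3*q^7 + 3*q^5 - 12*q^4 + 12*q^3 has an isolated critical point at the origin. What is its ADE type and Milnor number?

The Hessian of f at 0 has rank 0. Corank 2; j^3 = 3*q*(p - 2*q)^2 has shape L^2 M (L != M), so D-series; mu = 8 gives D_8.

Type D_8, Milnor number mu = 8.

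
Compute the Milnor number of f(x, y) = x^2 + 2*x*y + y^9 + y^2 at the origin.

8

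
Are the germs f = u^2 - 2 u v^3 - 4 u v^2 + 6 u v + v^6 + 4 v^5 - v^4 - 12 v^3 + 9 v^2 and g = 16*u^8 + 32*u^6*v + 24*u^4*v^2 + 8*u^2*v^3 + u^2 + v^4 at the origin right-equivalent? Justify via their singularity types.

The Hessian of f at 0 has rank 1. Corank 1: A-series; mu = 3 gives A_3. The Hessian of g at 0 has rank 1. Corank 1: A-series; mu = 3 gives A_3. Both have type A_3, hence right-equivalent.

Yes.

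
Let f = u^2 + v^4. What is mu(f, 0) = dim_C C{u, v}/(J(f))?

The Hessian of f at 0 is [[2, 0], [0, 0]] with rank 1, so corank 1. A Groebner basis of the Jacobian ideal J(f) in C{u,v} is {v^3, u}; counting standard monomials gives mu = 3. Corank 1: A-series; mu = 3 gives A_3.

3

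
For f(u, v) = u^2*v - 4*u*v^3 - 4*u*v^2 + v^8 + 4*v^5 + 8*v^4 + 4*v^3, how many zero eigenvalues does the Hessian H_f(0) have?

2

Hessian at 0 has rank 0.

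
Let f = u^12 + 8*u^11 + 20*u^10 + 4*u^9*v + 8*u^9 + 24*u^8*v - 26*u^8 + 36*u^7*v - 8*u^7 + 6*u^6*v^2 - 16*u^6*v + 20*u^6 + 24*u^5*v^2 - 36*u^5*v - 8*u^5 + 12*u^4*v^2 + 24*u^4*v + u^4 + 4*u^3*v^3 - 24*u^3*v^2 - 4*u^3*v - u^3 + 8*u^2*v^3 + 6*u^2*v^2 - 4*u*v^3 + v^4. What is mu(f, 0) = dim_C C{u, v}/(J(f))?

6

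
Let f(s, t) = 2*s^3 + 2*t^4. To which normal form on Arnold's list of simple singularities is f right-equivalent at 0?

E6

The Hessian of f at 0 has rank 0. Corank 2; j^3 = 2*s^3 is a perfect cube, so E-series; the 4-jet and mu = 6 give E_6.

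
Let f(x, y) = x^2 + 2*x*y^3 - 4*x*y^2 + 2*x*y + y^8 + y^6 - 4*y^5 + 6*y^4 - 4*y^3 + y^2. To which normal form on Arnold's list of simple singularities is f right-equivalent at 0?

A_7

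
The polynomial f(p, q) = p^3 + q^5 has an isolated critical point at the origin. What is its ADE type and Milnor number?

Type E_8, Milnor number mu = 8.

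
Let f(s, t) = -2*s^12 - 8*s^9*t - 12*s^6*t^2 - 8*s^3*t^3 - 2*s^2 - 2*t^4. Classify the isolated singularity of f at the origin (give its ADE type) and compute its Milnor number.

Type A3, Milnor number mu = 3.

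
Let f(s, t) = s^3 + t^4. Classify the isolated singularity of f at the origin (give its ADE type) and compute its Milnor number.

Type E_6, Milnor number mu = 6.

The Hessian of f at 0 has rank 0. Corank 2; j^3 = s^3 is a perfect cube, so E-series; the 4-jet and mu = 6 give E_6.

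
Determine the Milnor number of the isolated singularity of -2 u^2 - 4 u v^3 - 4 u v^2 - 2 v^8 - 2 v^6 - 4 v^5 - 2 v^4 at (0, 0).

The Hessian of f at 0 has rank 1. Corank 1: A-series; mu = 7 gives A_7.

7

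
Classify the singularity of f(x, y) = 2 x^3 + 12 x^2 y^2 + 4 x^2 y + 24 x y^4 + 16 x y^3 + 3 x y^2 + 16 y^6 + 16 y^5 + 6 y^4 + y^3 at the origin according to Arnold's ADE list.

D4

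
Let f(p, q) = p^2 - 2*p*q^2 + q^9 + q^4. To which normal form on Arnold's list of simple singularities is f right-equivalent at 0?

A8

The Hessian of f at 0 has rank 1. Corank 1: A-series; mu = 8 gives A_8.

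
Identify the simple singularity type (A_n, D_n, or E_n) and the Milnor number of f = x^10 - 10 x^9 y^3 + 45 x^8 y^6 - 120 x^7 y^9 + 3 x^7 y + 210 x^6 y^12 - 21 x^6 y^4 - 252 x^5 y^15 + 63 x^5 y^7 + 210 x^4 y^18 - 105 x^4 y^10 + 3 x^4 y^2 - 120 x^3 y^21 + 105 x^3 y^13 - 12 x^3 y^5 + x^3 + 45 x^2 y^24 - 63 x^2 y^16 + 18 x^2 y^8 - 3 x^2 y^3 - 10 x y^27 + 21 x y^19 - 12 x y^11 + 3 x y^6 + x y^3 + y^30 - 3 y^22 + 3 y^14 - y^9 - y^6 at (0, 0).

The Hessian of f at 0 has rank 0. Corank 2; j^3 = x^3 is a perfect cube, so E-series; the 4-jet and mu = 7 give E_7.

Type E_7, Milnor number mu = 7.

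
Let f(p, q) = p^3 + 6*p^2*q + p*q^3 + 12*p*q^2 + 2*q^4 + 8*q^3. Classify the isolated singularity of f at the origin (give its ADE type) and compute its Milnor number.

Type E_{7}, Milnor number mu = 7.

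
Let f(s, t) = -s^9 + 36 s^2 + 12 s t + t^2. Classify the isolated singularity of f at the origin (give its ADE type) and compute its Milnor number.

The Hessian of f at 0 has rank 1. Corank 1: A-series; mu = 8 gives A_8.

Type A8, Milnor number mu = 8.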